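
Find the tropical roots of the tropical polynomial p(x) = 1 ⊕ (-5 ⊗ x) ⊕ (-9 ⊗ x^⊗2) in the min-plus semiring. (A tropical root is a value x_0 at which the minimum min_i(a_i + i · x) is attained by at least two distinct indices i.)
Roots: {4, 6}

Each tropical root is a break point of the lower envelope of the lines y = a_i + i · x (there are 3 lines, with slopes 0, 1, ..., 2). Only the lines that attain the minimum somewhere contribute to roots; other lines are dominated. Here the surviving (envelope) indices are i = 2, i = 1, i = 0.
Intersections between consecutive envelope lines give the roots: for adjacent envelope indices i < j the intersection is x = (a_i − a_j) / (j − i). Reading off the sorted break points: {4, 6}.
Verification: at each break x_0, at least two indices attain the minimum of min_i(a_i + i · x_0).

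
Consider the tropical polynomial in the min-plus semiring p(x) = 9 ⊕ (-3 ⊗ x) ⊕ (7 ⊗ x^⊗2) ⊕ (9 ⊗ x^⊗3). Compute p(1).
p(1) = -2

A tropical monomial a ⊗ x^⊗i evaluates to a + i · x. Evaluating each term at x = 1:
  Term 0 contributes 9 + 0 · 1 = 9
  Term 1 contributes -3 + 1 · 1 = -2
  Term 2 contributes 7 + 2 · 1 = 9
  Term 3 contributes 9 + 3 · 1 = 12
p(1) = ⊕ of these = min[9, -2, 9, 12] = -2.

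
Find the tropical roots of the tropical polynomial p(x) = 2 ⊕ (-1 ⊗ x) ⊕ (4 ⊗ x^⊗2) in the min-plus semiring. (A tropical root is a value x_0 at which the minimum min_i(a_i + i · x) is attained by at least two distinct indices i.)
Roots: {-5, 3}

Each tropical root is a break point of the lower envelope of the lines y = a_i + i · x (there are 3 lines, with slopes 0, 1, ..., 2). Only the lines that attain the minimum somewhere contribute to roots; other lines are dominated. Here the surviving (envelope) indices are i = 2, i = 1, i = 0.
Intersections between consecutive envelope lines give the roots: for adjacent envelope indices i < j the intersection is x = (a_i − a_j) / (j − i). Reading off the sorted break points: {-5, 3}.
Verification: at each break x_0, at least two indices attain the minimum of min_i(a_i + i · x_0).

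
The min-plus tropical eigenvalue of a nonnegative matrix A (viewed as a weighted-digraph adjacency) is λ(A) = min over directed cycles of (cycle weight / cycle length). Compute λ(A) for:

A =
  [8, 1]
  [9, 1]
λ(A) = 1

Enumerate directed cycles and compute their means (weight / length). Sample:
  cycle 0 → 0: weight = 8, length = 1, mean = 8/1 ≈ 8.000
  cycle 1 → 1: weight = 1, length = 1, mean = 1/1 ≈ 1.000
  cycle 0 → 1 → 0: weight = 10, length = 2, mean = 10/2 ≈ 5.000
  cycle 1 → 0 → 1: weight = 10, length = 2, mean = 10/2 ≈ 5.000
Minimum mean = 1.000, attained e.g. along the cycle 1 → 1 with weight 1 and length 1. So λ(A) = 1/1 = 1.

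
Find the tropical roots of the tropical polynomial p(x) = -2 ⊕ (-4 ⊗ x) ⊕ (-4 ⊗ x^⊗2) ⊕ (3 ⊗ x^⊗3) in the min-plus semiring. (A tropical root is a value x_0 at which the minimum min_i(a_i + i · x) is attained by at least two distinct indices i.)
Roots: {-7, 0, 2}

Each tropical root is a break point of the lower envelope of the lines y = a_i + i · x (there are 4 lines, with slopes 0, 1, ..., 3). Only the lines that attain the minimum somewhere contribute to roots; other lines are dominated. Here the surviving (envelope) indices are i = 3, i = 2, i = 1, i = 0.
Intersections between consecutive envelope lines give the roots: for adjacent envelope indices i < j the intersection is x = (a_i − a_j) / (j − i). Reading off the sorted break points: {-7, 0, 2}.
Verification: at each break x_0, at least two indices attain the minimum of min_i(a_i + i · x_0).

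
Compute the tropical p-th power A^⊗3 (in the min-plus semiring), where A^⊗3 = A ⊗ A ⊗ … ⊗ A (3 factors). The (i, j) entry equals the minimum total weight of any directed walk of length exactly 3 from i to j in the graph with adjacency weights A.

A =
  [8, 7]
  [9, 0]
A^⊗3 =
  [16, 7]
  [9, 0]

Each entry (A^⊗3)_ij equals the minimum over all length-3 walks i = v_0 → v_1 → … → v_3 = j of Σ_t A[v_t][v_{t+1}]. For example, for (i, j) = (0, 1) we minimise over 4 possible intermediate vertex sequences; the minimum is 7, attained along the walk 0 → 1 → 1 → 1.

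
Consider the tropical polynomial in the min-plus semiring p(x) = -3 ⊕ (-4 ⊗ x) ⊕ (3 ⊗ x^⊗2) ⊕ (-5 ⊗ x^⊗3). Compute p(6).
p(6) = -3

A tropical monomial a ⊗ x^⊗i evaluates to a + i · x. Evaluating each term at x = 6:
  Term 0 contributes -3 + 0 · 6 = -3
  Term 1 contributes -4 + 1 · 6 = 2
  Term 2 contributes 3 + 2 · 6 = 15
  Term 3 contributes -5 + 3 · 6 = 13
p(6) = ⊕ of these = min[-3, 2, 15, 13] = -3.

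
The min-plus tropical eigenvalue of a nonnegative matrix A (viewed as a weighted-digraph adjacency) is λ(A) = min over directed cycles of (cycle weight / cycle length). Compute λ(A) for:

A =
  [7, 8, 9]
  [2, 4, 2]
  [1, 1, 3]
λ(A) = 3/2

Enumerate directed cycles and compute their means (weight / length). Sample:
  cycle 0 → 0: weight = 7, length = 1, mean = 7/1 ≈ 7.000
  cycle 1 → 1: weight = 4, length = 1, mean = 4/1 ≈ 4.000
  cycle 2 → 2: weight = 3, length = 1, mean = 3/1 ≈ 3.000
  cycle 0 → 1 → 0: weight = 10, length = 2, mean = 10/2 ≈ 5.000
  cycle 0 → 2 → 0: weight = 10, length = 2, mean = 10/2 ≈ 5.000
  cycle 1 → 0 → 1: weight = 10, length = 2, mean = 10/2 ≈ 5.000
Minimum mean = 1.500, attained e.g. along the cycle 1 → 2 → 1 with weight 3 and length 2. So λ(A) = 3/2 = 3/2.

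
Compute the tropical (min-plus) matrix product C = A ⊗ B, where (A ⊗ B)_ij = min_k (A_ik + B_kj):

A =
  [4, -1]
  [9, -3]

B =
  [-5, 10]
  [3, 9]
A ⊗ B =
  [-1, 8]
  [0, 6]

Apply the min-plus product entry-by-entry:
  C[0][0] = min over k of (A[0][0] + B[0][0] = 4 + -5 = -1, A[0][1] + B[1][0] = -1 + 3 = 2) = -1 (attained at k = 0)
  C[0][1] = min over k of (A[0][0] + B[0][1] = 4 + 10 = 14, A[0][1] + B[1][1] = -1 + 9 = 8) = 8 (attained at k = 1)
  C[1][0] = min over k of (A[1][0] + B[0][0] = 9 + -5 = 4, A[1][1] + B[1][0] = -3 + 3 = 0) = 0 (attained at k = 1)
  C[1][1] = min over k of (A[1][0] + B[0][1] = 9 + 10 = 19, A[1][1] + B[1][1] = -3 + 9 = 6) = 6 (attained at k = 1)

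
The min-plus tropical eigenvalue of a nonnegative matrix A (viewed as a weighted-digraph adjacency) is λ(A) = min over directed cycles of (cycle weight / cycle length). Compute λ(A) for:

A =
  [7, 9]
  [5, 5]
λ(A) = 5

Enumerate directed cycles and compute their means (weight / length). Sample:
  cycle 0 → 0: weight = 7, length = 1, mean = 7/1 ≈ 7.000
  cycle 1 → 1: weight = 5, length = 1, mean = 5/1 ≈ 5.000
  cycle 0 → 1 → 0: weight = 14, length = 2, mean = 14/2 ≈ 7.000
  cycle 1 → 0 → 1: weight = 14, length = 2, mean = 14/2 ≈ 7.000
Minimum mean = 5.000, attained e.g. along the cycle 1 → 1 with weight 5 and length 1. So λ(A) = 5/1 = 5.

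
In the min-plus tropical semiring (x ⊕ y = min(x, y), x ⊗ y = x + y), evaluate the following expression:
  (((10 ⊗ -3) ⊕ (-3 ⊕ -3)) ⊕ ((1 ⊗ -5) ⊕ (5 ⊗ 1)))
(((10 ⊗ -3) ⊕ (-3 ⊕ -3)) ⊕ ((1 ⊗ -5) ⊕ (5 ⊗ 1))) = -4

Expand innermost to outermost. Recall ⊕ takes the minimum of its arguments and ⊗ takes their sum. Working out the expression (((10 ⊗ -3) ⊕ (-3 ⊕ -3)) ⊕ ((1 ⊗ -5) ⊕ (5 ⊗ 1))) gives -4.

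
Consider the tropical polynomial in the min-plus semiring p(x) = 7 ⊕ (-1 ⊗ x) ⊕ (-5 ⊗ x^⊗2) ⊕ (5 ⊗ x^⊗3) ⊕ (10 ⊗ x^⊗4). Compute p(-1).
p(-1) = -7

A tropical monomial a ⊗ x^⊗i evaluates to a + i · x. Evaluating each term at x = -1:
  Term 0 contributes 7 + 0 · -1 = 7
  Term 1 contributes -1 + 1 · -1 = -2
  Term 2 contributes -5 + 2 · -1 = -7
  Term 3 contributes 5 + 3 · -1 = 2
  Term 4 contributes 10 + 4 · -1 = 6
p(-1) = ⊕ of these = min[7, -2, -7, 2, 6] = -7.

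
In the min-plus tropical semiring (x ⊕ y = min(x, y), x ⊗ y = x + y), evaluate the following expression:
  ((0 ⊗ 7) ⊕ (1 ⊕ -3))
((0 ⊗ 7) ⊕ (1 ⊕ -3)) = -3

Expand innermost to outermost. Recall ⊕ takes the minimum of its arguments and ⊗ takes their sum. Working out the expression ((0 ⊗ 7) ⊕ (1 ⊕ -3)) gives -3.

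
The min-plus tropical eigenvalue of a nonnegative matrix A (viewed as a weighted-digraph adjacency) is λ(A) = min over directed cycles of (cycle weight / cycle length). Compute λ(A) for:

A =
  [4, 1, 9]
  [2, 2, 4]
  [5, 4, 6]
λ(A) = 3/2

Enumerate directed cycles and compute their means (weight / length). Sample:
  cycle 0 → 0: weight = 4, length = 1, mean = 4/1 ≈ 4.000
  cycle 1 → 1: weight = 2, length = 1, mean = 2/1 ≈ 2.000
  cycle 2 → 2: weight = 6, length = 1, mean = 6/1 ≈ 6.000
  cycle 0 → 1 → 0: weight = 3, length = 2, mean = 3/2 ≈ 1.500
  cycle 0 → 2 → 0: weight = 14, length = 2, mean = 14/2 ≈ 7.000
  cycle 1 → 0 → 1: weight = 3, length = 2, mean = 3/2 ≈ 1.500
Minimum mean = 1.500, attained e.g. along the cycle 0 → 1 → 0 with weight 3 and length 2. So λ(A) = 3/2 = 3/2.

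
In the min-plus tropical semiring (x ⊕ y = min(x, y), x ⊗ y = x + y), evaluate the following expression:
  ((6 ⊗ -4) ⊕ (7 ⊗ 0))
((6 ⊗ -4) ⊕ (7 ⊗ 0)) = 2

Expand innermost to outermost. Recall ⊕ takes the minimum of its arguments and ⊗ takes their sum. Working out the expression ((6 ⊗ -4) ⊕ (7 ⊗ 0)) gives 2.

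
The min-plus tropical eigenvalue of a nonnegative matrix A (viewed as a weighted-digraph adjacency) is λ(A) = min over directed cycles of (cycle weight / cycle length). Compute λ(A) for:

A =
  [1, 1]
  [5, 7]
λ(A) = 1

Enumerate directed cycles and compute their means (weight / length). Sample:
  cycle 0 → 0: weight = 1, length = 1, mean = 1/1 ≈ 1.000
  cycle 1 → 1: weight = 7, length = 1, mean = 7/1 ≈ 7.000
  cycle 0 → 1 → 0: weight = 6, length = 2, mean = 6/2 ≈ 3.000
  cycle 1 → 0 → 1: weight = 6, length = 2, mean = 6/2 ≈ 3.000
Minimum mean = 1.000, attained e.g. along the cycle 0 → 0 with weight 1 and length 1. So λ(A) = 1/1 = 1.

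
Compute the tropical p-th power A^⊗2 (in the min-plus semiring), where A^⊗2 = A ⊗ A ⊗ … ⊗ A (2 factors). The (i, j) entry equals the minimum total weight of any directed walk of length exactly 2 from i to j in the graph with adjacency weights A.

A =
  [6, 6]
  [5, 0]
A^⊗2 =
  [11, 6]
  [5, 0]

Each entry (A^⊗2)_ij equals the minimum over all length-2 walks i = v_0 → v_1 → … → v_2 = j of Σ_t A[v_t][v_{t+1}]. For example, for (i, j) = (0, 1) we minimise over 2 possible intermediate vertex sequences; the minimum is 6, attained along the walk 0 → 1 → 1.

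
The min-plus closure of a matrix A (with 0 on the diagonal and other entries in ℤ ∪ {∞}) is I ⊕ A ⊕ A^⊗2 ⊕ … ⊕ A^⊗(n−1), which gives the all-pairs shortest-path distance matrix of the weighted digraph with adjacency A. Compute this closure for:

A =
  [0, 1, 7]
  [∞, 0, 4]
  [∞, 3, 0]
Closure =
  [0, 1, 5]
  [∞, 0, 4]
  [∞, 3, 0]

This is the Floyd-Warshall all-pairs shortest-path computation. For each intermediate vertex k = 0, 1, …, 2, update dist[i][j] ← min(dist[i][j], dist[i][k] + dist[k][j]). The final matrix gives, for each (i, j), the minimum total weight of any directed path from i to j (possibly empty when i = j).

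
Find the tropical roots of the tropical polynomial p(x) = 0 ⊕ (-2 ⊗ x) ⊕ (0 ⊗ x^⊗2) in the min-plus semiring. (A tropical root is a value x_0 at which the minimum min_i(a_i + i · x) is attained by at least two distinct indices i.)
Roots: {-2, 2}

Each tropical root is a break point of the lower envelope of the lines y = a_i + i · x (there are 3 lines, with slopes 0, 1, ..., 2). Only the lines that attain the minimum somewhere contribute to roots; other lines are dominated. Here the surviving (envelope) indices are i = 2, i = 1, i = 0.
Intersections between consecutive envelope lines give the roots: for adjacent envelope indices i < j the intersection is x = (a_i − a_j) / (j − i). Reading off the sorted break points: {-2, 2}.
Verification: at each break x_0, at least two indices attain the minimum of min_i(a_i + i · x_0).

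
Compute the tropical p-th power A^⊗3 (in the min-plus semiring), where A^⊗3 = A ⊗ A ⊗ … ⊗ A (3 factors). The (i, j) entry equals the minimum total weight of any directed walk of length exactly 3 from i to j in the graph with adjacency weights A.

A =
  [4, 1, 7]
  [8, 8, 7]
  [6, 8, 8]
A^⊗3 =
  [12, 9, 12]
  [16, 13, 16]
  [14, 11, 14]

Each entry (A^⊗3)_ij equals the minimum over all length-3 walks i = v_0 → v_1 → … → v_3 = j of Σ_t A[v_t][v_{t+1}]. For example, for (i, j) = (0, 2) we minimise over 9 possible intermediate vertex sequences; the minimum is 12, attained along the walk 0 → 0 → 1 → 2.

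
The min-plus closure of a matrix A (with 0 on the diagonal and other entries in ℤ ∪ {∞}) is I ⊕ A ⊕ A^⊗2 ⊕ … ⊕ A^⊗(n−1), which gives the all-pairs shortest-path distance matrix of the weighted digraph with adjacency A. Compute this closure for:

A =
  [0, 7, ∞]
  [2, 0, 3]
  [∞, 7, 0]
Closure =
  [0, 7, 10]
  [2, 0, 3]
  [9, 7, 0]

This is the Floyd-Warshall all-pairs shortest-path computation. For each intermediate vertex k = 0, 1, …, 2, update dist[i][j] ← min(dist[i][j], dist[i][k] + dist[k][j]). The final matrix gives, for each (i, j), the minimum total weight of any directed path from i to j (possibly empty when i = j).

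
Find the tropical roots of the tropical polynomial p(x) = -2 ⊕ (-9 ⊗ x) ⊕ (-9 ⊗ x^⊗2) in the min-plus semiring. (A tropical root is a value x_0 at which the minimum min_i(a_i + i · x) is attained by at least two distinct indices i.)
Roots: {0, 7}

Each tropical root is a break point of the lower envelope of the lines y = a_i + i · x (there are 3 lines, with slopes 0, 1, ..., 2). Only the lines that attain the minimum somewhere contribute to roots; other lines are dominated. Here the surviving (envelope) indices are i = 2, i = 1, i = 0.
Intersections between consecutive envelope lines give the roots: for adjacent envelope indices i < j the intersection is x = (a_i − a_j) / (j − i). Reading off the sorted break points: {0, 7}.
Verification: at each break x_0, at least two indices attain the minimum of min_i(a_i + i · x_0).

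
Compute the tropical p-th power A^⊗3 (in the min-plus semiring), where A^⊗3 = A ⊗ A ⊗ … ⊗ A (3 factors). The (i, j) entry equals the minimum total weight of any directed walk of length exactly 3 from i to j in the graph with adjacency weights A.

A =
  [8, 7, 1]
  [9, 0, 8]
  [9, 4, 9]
A^⊗3 =
  [14, 5, 11]
  [9, 0, 8]
  [13, 4, 12]

Each entry (A^⊗3)_ij equals the minimum over all length-3 walks i = v_0 → v_1 → … → v_3 = j of Σ_t A[v_t][v_{t+1}]. For example, for (i, j) = (0, 2) we minimise over 9 possible intermediate vertex sequences; the minimum is 11, attained along the walk 0 → 2 → 0 → 2.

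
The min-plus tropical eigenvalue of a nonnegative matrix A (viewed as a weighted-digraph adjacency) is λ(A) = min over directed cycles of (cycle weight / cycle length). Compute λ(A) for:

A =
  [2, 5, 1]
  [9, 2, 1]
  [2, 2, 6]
λ(A) = 3/2

Enumerate directed cycles and compute their means (weight / length). Sample:
  cycle 0 → 0: weight = 2, length = 1, mean = 2/1 ≈ 2.000
  cycle 1 → 1: weight = 2, length = 1, mean = 2/1 ≈ 2.000
  cycle 2 → 2: weight = 6, length = 1, mean = 6/1 ≈ 6.000
  cycle 0 → 1 → 0: weight = 14, length = 2, mean = 14/2 ≈ 7.000
  cycle 0 → 2 → 0: weight = 3, length = 2, mean = 3/2 ≈ 1.500
  cycle 1 → 0 → 1: weight = 14, length = 2, mean = 14/2 ≈ 7.000
Minimum mean = 1.500, attained e.g. along the cycle 0 → 2 → 0 with weight 3 and length 2. So λ(A) = 3/2 = 3/2.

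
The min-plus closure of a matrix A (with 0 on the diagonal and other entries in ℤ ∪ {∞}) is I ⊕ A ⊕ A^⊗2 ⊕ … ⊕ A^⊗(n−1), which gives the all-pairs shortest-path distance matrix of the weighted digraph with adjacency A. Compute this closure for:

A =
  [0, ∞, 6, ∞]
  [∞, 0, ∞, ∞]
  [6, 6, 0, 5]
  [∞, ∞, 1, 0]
Closure =
  [0, 12, 6, 11]
  [∞, 0, ∞, ∞]
  [6, 6, 0, 5]
  [7, 7, 1, 0]

This is the Floyd-Warshall all-pairs shortest-path computation. For each intermediate vertex k = 0, 1, …, 3, update dist[i][j] ← min(dist[i][j], dist[i][k] + dist[k][j]). The final matrix gives, for each (i, j), the minimum total weight of any directed path from i to j (possibly empty when i = j).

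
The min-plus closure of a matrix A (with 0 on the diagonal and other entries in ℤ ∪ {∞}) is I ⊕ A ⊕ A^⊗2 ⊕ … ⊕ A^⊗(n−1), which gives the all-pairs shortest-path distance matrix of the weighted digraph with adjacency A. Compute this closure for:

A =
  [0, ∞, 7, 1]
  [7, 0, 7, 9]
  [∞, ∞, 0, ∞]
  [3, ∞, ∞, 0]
Closure =
  [0, ∞, 7, 1]
  [7, 0, 7, 8]
  [∞, ∞, 0, ∞]
  [3, ∞, 10, 0]

This is the Floyd-Warshall all-pairs shortest-path computation. For each intermediate vertex k = 0, 1, …, 3, update dist[i][j] ← min(dist[i][j], dist[i][k] + dist[k][j]). The final matrix gives, for each (i, j), the minimum total weight of any directed path from i to j (possibly empty when i = j).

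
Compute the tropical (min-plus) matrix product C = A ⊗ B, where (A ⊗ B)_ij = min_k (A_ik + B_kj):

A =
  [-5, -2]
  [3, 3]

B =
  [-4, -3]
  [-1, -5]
A ⊗ B =
  [-9, -8]
  [-1, -2]

Apply the min-plus product entry-by-entry:
  C[0][0] = min over k of (A[0][0] + B[0][0] = -5 + -4 = -9, A[0][1] + B[1][0] = -2 + -1 = -3) = -9 (attained at k = 0)
  C[0][1] = min over k of (A[0][0] + B[0][1] = -5 + -3 = -8, A[0][1] + B[1][1] = -2 + -5 = -7) = -8 (attained at k = 0)
  C[1][0] = min over k of (A[1][0] + B[0][0] = 3 + -4 = -1, A[1][1] + B[1][0] = 3 + -1 = 2) = -1 (attained at k = 0)
  C[1][1] = min over k of (A[1][0] + B[0][1] = 3 + -3 = 0, A[1][1] + B[1][1] = 3 + -5 = -2) = -2 (attained at k = 1)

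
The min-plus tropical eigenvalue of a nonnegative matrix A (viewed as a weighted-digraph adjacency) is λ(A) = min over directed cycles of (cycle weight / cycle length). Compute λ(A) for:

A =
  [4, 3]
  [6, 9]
λ(A) = 4

Enumerate directed cycles and compute their means (weight / length). Sample:
  cycle 0 → 0: weight = 4, length = 1, mean = 4/1 ≈ 4.000
  cycle 1 → 1: weight = 9, length = 1, mean = 9/1 ≈ 9.000
  cycle 0 → 1 → 0: weight = 9, length = 2, mean = 9/2 ≈ 4.500
  cycle 1 → 0 → 1: weight = 9, length = 2, mean = 9/2 ≈ 4.500
Minimum mean = 4.000, attained e.g. along the cycle 0 → 0 with weight 4 and length 1. So λ(A) = 4/1 = 4.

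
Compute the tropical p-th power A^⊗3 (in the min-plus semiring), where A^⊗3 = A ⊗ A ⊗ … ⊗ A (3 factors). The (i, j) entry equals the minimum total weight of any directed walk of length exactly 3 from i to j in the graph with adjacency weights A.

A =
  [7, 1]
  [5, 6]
A^⊗3 =
  [12, 7]
  [11, 12]

Each entry (A^⊗3)_ij equals the minimum over all length-3 walks i = v_0 → v_1 → … → v_3 = j of Σ_t A[v_t][v_{t+1}]. For example, for (i, j) = (0, 1) we minimise over 4 possible intermediate vertex sequences; the minimum is 7, attained along the walk 0 → 1 → 0 → 1.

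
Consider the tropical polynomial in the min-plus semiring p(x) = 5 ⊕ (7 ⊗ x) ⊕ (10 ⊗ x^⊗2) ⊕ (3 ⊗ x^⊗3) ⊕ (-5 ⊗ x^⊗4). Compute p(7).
p(7) = 5

A tropical monomial a ⊗ x^⊗i evaluates to a + i · x. Evaluating each term at x = 7:
  Term 0 contributes 5 + 0 · 7 = 5
  Term 1 contributes 7 + 1 · 7 = 14
  Term 2 contributes 10 + 2 · 7 = 24
  Term 3 contributes 3 + 3 · 7 = 24
  Term 4 contributes -5 + 4 · 7 = 23
p(7) = ⊕ of these = min[5, 14, 24, 24, 23] = 5.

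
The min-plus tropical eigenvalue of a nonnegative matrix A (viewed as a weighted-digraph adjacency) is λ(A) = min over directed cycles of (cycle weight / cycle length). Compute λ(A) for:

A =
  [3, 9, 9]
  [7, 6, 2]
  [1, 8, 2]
λ(A) = 2

Enumerate directed cycles and compute their means (weight / length). Sample:
  cycle 0 → 0: weight = 3, length = 1, mean = 3/1 ≈ 3.000
  cycle 1 → 1: weight = 6, length = 1, mean = 6/1 ≈ 6.000
  cycle 2 → 2: weight = 2, length = 1, mean = 2/1 ≈ 2.000
  cycle 0 → 1 → 0: weight = 16, length = 2, mean = 16/2 ≈ 8.000
  cycle 0 → 2 → 0: weight = 10, length = 2, mean = 10/2 ≈ 5.000
  cycle 1 → 0 → 1: weight = 16, length = 2, mean = 16/2 ≈ 8.000
Minimum mean = 2.000, attained e.g. along the cycle 2 → 2 with weight 2 and length 1. So λ(A) = 2/1 = 2.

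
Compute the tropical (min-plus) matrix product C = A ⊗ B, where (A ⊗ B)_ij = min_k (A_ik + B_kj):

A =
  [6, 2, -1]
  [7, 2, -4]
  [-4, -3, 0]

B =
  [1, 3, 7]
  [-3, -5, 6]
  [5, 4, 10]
A ⊗ B =
  [-1, -3, 8]
  [-1, -3, 6]
  [-6, -8, 3]

Apply the min-plus product entry-by-entry:
  C[0][0] = min over k of (A[0][0] + B[0][0] = 6 + 1 = 7, A[0][1] + B[1][0] = 2 + -3 = -1, A[0][2] + B[2][0] = -1 + 5 = 4) = -1 (attained at k = 1)
  C[0][1] = min over k of (A[0][0] + B[0][1] = 6 + 3 = 9, A[0][1] + B[1][1] = 2 + -5 = -3, A[0][2] + B[2][1] = -1 + 4 = 3) = -3 (attained at k = 1)
  C[0][2] = min over k of (A[0][0] + B[0][2] = 6 + 7 = 13, A[0][1] + B[1][2] = 2 + 6 = 8, A[0][2] + B[2][2] = -1 + 10 = 9) = 8 (attained at k = 1)
  C[1][0] = min over k of (A[1][0] + B[0][0] = 7 + 1 = 8, A[1][1] + B[1][0] = 2 + -3 = -1, A[1][2] + B[2][0] = -4 + 5 = 1) = -1 (attained at k = 1)
  C[1][1] = min over k of (A[1][0] + B[0][1] = 7 + 3 = 10, A[1][1] + B[1][1] = 2 + -5 = -3, A[1][2] + B[2][1] = -4 + 4 = 0) = -3 (attained at k = 1)
  C[1][2] = min over k of (A[1][0] + B[0][2] = 7 + 7 = 14, A[1][1] + B[1][2] = 2 + 6 = 8, A[1][2] + B[2][2] = -4 + 10 = 6) = 6 (attained at k = 2)
  C[2][0] = min over k of (A[2][0] + B[0][0] = -4 + 1 = -3, A[2][1] + B[1][0] = -3 + -3 = -6, A[2][2] + B[2][0] = 0 + 5 = 5) = -6 (attained at k = 1)
  C[2][1] = min over k of (A[2][0] + B[0][1] = -4 + 3 = -1, A[2][1] + B[1][1] = -3 + -5 = -8, A[2][2] + B[2][1] = 0 + 4 = 4) = -8 (attained at k = 1)
  C[2][2] = min over k of (A[2][0] + B[0][2] = -4 + 7 = 3, A[2][1] + B[1][2] = -3 + 6 = 3, A[2][2] + B[2][2] = 0 + 10 = 10) = 3 (attained at k = 0)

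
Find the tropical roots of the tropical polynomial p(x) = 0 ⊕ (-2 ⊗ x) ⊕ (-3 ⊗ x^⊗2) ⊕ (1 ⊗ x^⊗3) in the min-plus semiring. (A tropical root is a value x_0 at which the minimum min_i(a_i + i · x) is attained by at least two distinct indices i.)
Roots: {-4, 1, 2}

Each tropical root is a break point of the lower envelope of the lines y = a_i + i · x (there are 4 lines, with slopes 0, 1, ..., 3). Only the lines that attain the minimum somewhere contribute to roots; other lines are dominated. Here the surviving (envelope) indices are i = 3, i = 2, i = 1, i = 0.
Intersections between consecutive envelope lines give the roots: for adjacent envelope indices i < j the intersection is x = (a_i − a_j) / (j − i). Reading off the sorted break points: {-4, 1, 2}.
Verification: at each break x_0, at least two indices attain the minimum of min_i(a_i + i · x_0).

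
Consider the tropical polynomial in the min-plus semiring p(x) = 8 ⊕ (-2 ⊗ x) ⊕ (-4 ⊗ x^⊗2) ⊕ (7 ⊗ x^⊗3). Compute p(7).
p(7) = 5

A tropical monomial a ⊗ x^⊗i evaluates to a + i · x. Evaluating each term at x = 7:
  Term 0 contributes 8 + 0 · 7 = 8
  Term 1 contributes -2 + 1 · 7 = 5
  Term 2 contributes -4 + 2 · 7 = 10
  Term 3 contributes 7 + 3 · 7 = 28
p(7) = ⊕ of these = min[8, 5, 10, 28] = 5.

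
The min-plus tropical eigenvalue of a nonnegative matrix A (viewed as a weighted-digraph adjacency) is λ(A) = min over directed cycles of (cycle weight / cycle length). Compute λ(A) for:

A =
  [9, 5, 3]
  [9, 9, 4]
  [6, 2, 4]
λ(A) = 3

Enumerate directed cycles and compute their means (weight / length). Sample:
  cycle 0 → 0: weight = 9, length = 1, mean = 9/1 ≈ 9.000
  cycle 1 → 1: weight = 9, length = 1, mean = 9/1 ≈ 9.000
  cycle 2 → 2: weight = 4, length = 1, mean = 4/1 ≈ 4.000
  cycle 0 → 1 → 0: weight = 14, length = 2, mean = 14/2 ≈ 7.000
  cycle 0 → 2 → 0: weight = 9, length = 2, mean = 9/2 ≈ 4.500
  cycle 1 → 0 → 1: weight = 14, length = 2, mean = 14/2 ≈ 7.000
Minimum mean = 3.000, attained e.g. along the cycle 1 → 2 → 1 with weight 6 and length 2. So λ(A) = 6/2 = 3.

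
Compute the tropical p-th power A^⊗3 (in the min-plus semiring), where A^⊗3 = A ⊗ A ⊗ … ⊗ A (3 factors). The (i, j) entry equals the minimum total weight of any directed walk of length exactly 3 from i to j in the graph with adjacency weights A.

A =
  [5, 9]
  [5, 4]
A^⊗3 =
  [15, 17]
  [13, 12]

Each entry (A^⊗3)_ij equals the minimum over all length-3 walks i = v_0 → v_1 → … → v_3 = j of Σ_t A[v_t][v_{t+1}]. For example, for (i, j) = (0, 1) we minimise over 4 possible intermediate vertex sequences; the minimum is 17, attained along the walk 0 → 1 → 1 → 1.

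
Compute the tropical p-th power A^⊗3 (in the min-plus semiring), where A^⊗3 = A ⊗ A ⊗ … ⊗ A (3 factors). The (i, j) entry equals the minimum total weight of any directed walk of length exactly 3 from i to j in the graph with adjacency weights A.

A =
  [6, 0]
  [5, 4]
A^⊗3 =
  [9, 5]
  [10, 9]

Each entry (A^⊗3)_ij equals the minimum over all length-3 walks i = v_0 → v_1 → … → v_3 = j of Σ_t A[v_t][v_{t+1}]. For example, for (i, j) = (0, 1) we minimise over 4 possible intermediate vertex sequences; the minimum is 5, attained along the walk 0 → 1 → 0 → 1.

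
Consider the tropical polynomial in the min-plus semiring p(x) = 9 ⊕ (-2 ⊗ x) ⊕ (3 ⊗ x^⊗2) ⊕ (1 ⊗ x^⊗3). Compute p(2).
p(2) = 0

A tropical monomial a ⊗ x^⊗i evaluates to a + i · x. Evaluating each term at x = 2:
  Term 0 contributes 9 + 0 · 2 = 9
  Term 1 contributes -2 + 1 · 2 = 0
  Term 2 contributes 3 + 2 · 2 = 7
  Term 3 contributes 1 + 3 · 2 = 7
p(2) = ⊕ of these = min[9, 0, 7, 7] = 0.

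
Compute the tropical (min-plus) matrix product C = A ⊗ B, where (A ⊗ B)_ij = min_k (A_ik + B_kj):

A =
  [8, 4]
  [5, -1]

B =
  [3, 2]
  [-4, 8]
A ⊗ B =
  [0, 10]
  [-5, 7]

Apply the min-plus product entry-by-entry:
  C[0][0] = min over k of (A[0][0] + B[0][0] = 8 + 3 = 11, A[0][1] + B[1][0] = 4 + -4 = 0) = 0 (attained at k = 1)
  C[0][1] = min over k of (A[0][0] + B[0][1] = 8 + 2 = 10, A[0][1] + B[1][1] = 4 + 8 = 12) = 10 (attained at k = 0)
  C[1][0] = min over k of (A[1][0] + B[0][0] = 5 + 3 = 8, A[1][1] + B[1][0] = -1 + -4 = -5) = -5 (attained at k = 1)
  C[1][1] = min over k of (A[1][0] + B[0][1] = 5 + 2 = 7, A[1][1] + B[1][1] = -1 + 8 = 7) = 7 (attained at k = 0)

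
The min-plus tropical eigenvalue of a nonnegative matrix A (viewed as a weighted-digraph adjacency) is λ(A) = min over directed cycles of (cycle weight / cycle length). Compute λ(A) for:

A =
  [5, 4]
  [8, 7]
λ(A) = 5

Enumerate directed cycles and compute their means (weight / length). Sample:
  cycle 0 → 0: weight = 5, length = 1, mean = 5/1 ≈ 5.000
  cycle 1 → 1: weight = 7, length = 1, mean = 7/1 ≈ 7.000
  cycle 0 → 1 → 0: weight = 12, length = 2, mean = 12/2 ≈ 6.000
  cycle 1 → 0 → 1: weight = 12, length = 2, mean = 12/2 ≈ 6.000
Minimum mean = 5.000, attained e.g. along the cycle 0 → 0 with weight 5 and length 1. So λ(A) = 5/1 = 5.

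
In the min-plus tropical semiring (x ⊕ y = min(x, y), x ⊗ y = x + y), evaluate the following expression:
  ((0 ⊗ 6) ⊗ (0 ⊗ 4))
((0 ⊗ 6) ⊗ (0 ⊗ 4)) = 10

Expand innermost to outermost. Recall ⊕ takes the minimum of its arguments and ⊗ takes their sum. Working out the expression ((0 ⊗ 6) ⊗ (0 ⊗ 4)) gives 10.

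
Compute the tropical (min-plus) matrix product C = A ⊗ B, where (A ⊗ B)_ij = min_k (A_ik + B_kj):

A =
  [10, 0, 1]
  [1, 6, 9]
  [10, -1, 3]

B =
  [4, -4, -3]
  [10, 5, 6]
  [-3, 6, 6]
A ⊗ B =
  [-2, 5, 6]
  [5, -3, -2]
  [0, 4, 5]

Apply the min-plus product entry-by-entry:
  C[0][0] = min over k of (A[0][0] + B[0][0] = 10 + 4 = 14, A[0][1] + B[1][0] = 0 + 10 = 10, A[0][2] + B[2][0] = 1 + -3 = -2) = -2 (attained at k = 2)
  C[0][1] = min over k of (A[0][0] + B[0][1] = 10 + -4 = 6, A[0][1] + B[1][1] = 0 + 5 = 5, A[0][2] + B[2][1] = 1 + 6 = 7) = 5 (attained at k = 1)
  C[0][2] = min over k of (A[0][0] + B[0][2] = 10 + -3 = 7, A[0][1] + B[1][2] = 0 + 6 = 6, A[0][2] + B[2][2] = 1 + 6 = 7) = 6 (attained at k = 1)
  C[1][0] = min over k of (A[1][0] + B[0][0] = 1 + 4 = 5, A[1][1] + B[1][0] = 6 + 10 = 16, A[1][2] + B[2][0] = 9 + -3 = 6) = 5 (attained at k = 0)
  C[1][1] = min over k of (A[1][0] + B[0][1] = 1 + -4 = -3, A[1][1] + B[1][1] = 6 + 5 = 11, A[1][2] + B[2][1] = 9 + 6 = 15) = -3 (attained at k = 0)
  C[1][2] = min over k of (A[1][0] + B[0][2] = 1 + -3 = -2, A[1][1] + B[1][2] = 6 + 6 = 12, A[1][2] + B[2][2] = 9 + 6 = 15) = -2 (attained at k = 0)
  C[2][0] = min over k of (A[2][0] + B[0][0] = 10 + 4 = 14, A[2][1] + B[1][0] = -1 + 10 = 9, A[2][2] + B[2][0] = 3 + -3 = 0) = 0 (attained at k = 2)
  C[2][1] = min over k of (A[2][0] + B[0][1] = 10 + -4 = 6, A[2][1] + B[1][1] = -1 + 5 = 4, A[2][2] + B[2][1] = 3 + 6 = 9) = 4 (attained at k = 1)
  C[2][2] = min over k of (A[2][0] + B[0][2] = 10 + -3 = 7, A[2][1] + B[1][2] = -1 + 6 = 5, A[2][2] + B[2][2] = 3 + 6 = 9) = 5 (attained at k = 1)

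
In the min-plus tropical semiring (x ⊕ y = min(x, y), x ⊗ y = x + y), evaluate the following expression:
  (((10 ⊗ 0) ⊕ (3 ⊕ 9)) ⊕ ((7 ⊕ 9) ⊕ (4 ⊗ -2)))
(((10 ⊗ 0) ⊕ (3 ⊕ 9)) ⊕ ((7 ⊕ 9) ⊕ (4 ⊗ -2))) = 2

Expand innermost to outermost. Recall ⊕ takes the minimum of its arguments and ⊗ takes their sum. Working out the expression (((10 ⊗ 0) ⊕ (3 ⊕ 9)) ⊕ ((7 ⊕ 9) ⊕ (4 ⊗ -2))) gives 2.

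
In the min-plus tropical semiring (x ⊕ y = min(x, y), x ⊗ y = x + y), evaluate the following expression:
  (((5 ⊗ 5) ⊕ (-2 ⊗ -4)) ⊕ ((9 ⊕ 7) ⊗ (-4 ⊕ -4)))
(((5 ⊗ 5) ⊕ (-2 ⊗ -4)) ⊕ ((9 ⊕ 7) ⊗ (-4 ⊕ -4))) = -6

Expand innermost to outermost. Recall ⊕ takes the minimum of its arguments and ⊗ takes their sum. Working out the expression (((5 ⊗ 5) ⊕ (-2 ⊗ -4)) ⊕ ((9 ⊕ 7) ⊗ (-4 ⊕ -4))) gives -6.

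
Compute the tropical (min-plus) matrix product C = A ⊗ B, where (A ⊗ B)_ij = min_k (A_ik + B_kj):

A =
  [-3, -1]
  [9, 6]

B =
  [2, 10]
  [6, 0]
A ⊗ B =
  [-1, -1]
  [11, 6]

Apply the min-plus product entry-by-entry:
  C[0][0] = min over k of (A[0][0] + B[0][0] = -3 + 2 = -1, A[0][1] + B[1][0] = -1 + 6 = 5) = -1 (attained at k = 0)
  C[0][1] = min over k of (A[0][0] + B[0][1] = -3 + 10 = 7, A[0][1] + B[1][1] = -1 + 0 = -1) = -1 (attained at k = 1)
  C[1][0] = min over k of (A[1][0] + B[0][0] = 9 + 2 = 11, A[1][1] + B[1][0] = 6 + 6 = 12) = 11 (attained at k = 0)
  C[1][1] = min over k of (A[1][0] + B[0][1] = 9 + 10 = 19, A[1][1] + B[1][1] = 6 + 0 = 6) = 6 (attained at k = 1)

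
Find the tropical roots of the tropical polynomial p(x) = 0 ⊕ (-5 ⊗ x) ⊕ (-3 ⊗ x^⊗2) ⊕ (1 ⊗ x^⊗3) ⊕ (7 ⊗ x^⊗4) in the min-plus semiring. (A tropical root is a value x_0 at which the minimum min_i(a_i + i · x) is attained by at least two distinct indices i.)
Roots: {-6, -4, -2, 5}

Each tropical root is a break point of the lower envelope of the lines y = a_i + i · x (there are 5 lines, with slopes 0, 1, ..., 4). Only the lines that attain the minimum somewhere contribute to roots; other lines are dominated. Here the surviving (envelope) indices are i = 4, i = 3, i = 2, i = 1, i = 0.
Intersections between consecutive envelope lines give the roots: for adjacent envelope indices i < j the intersection is x = (a_i − a_j) / (j − i). Reading off the sorted break points: {-6, -4, -2, 5}.
Verification: at each break x_0, at least two indices attain the minimum of min_i(a_i + i · x_0).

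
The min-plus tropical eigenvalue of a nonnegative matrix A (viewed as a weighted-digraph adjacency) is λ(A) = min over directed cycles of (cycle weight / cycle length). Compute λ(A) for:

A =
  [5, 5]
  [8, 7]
λ(A) = 5

Enumerate directed cycles and compute their means (weight / length). Sample:
  cycle 0 → 0: weight = 5, length = 1, mean = 5/1 ≈ 5.000
  cycle 1 → 1: weight = 7, length = 1, mean = 7/1 ≈ 7.000
  cycle 0 → 1 → 0: weight = 13, length = 2, mean = 13/2 ≈ 6.500
  cycle 1 → 0 → 1: weight = 13, length = 2, mean = 13/2 ≈ 6.500
Minimum mean = 5.000, attained e.g. along the cycle 0 → 0 with weight 5 and length 1. So λ(A) = 5/1 = 5.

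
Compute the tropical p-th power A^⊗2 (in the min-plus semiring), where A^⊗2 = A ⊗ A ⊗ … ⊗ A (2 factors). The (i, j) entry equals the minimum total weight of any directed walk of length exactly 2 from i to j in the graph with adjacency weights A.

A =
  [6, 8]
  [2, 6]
A^⊗2 =
  [10, 14]
  [8, 10]

Each entry (A^⊗2)_ij equals the minimum over all length-2 walks i = v_0 → v_1 → … → v_2 = j of Σ_t A[v_t][v_{t+1}]. For example, for (i, j) = (0, 1) we minimise over 2 possible intermediate vertex sequences; the minimum is 14, attained along the walk 0 → 0 → 1.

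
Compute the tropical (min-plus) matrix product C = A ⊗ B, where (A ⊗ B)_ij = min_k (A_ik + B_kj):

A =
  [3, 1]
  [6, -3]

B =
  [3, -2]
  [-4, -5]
A ⊗ B =
  [-3, -4]
  [-7, -8]

Apply the min-plus product entry-by-entry:
  C[0][0] = min over k of (A[0][0] + B[0][0] = 3 + 3 = 6, A[0][1] + B[1][0] = 1 + -4 = -3) = -3 (attained at k = 1)
  C[0][1] = min over k of (A[0][0] + B[0][1] = 3 + -2 = 1, A[0][1] + B[1][1] = 1 + -5 = -4) = -4 (attained at k = 1)
  C[1][0] = min over k of (A[1][0] + B[0][0] = 6 + 3 = 9, A[1][1] + B[1][0] = -3 + -4 = -7) = -7 (attained at k = 1)
  C[1][1] = min over k of (A[1][0] + B[0][1] = 6 + -2 = 4, A[1][1] + B[1][1] = -3 + -5 = -8) = -8 (attained at k = 1)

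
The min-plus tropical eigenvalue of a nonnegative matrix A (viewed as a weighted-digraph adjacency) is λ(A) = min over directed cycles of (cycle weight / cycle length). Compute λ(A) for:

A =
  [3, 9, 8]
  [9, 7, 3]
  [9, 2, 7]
λ(A) = 5/2

Enumerate directed cycles and compute their means (weight / length). Sample:
  cycle 0 → 0: weight = 3, length = 1, mean = 3/1 ≈ 3.000
  cycle 1 → 1: weight = 7, length = 1, mean = 7/1 ≈ 7.000
  cycle 2 → 2: weight = 7, length = 1, mean = 7/1 ≈ 7.000
  cycle 0 → 1 → 0: weight = 18, length = 2, mean = 18/2 ≈ 9.000
  cycle 0 → 2 → 0: weight = 17, length = 2, mean = 17/2 ≈ 8.500
  cycle 1 → 0 → 1: weight = 18, length = 2, mean = 18/2 ≈ 9.000
Minimum mean = 2.500, attained e.g. along the cycle 1 → 2 → 1 with weight 5 and length 2. So λ(A) = 5/2 = 5/2.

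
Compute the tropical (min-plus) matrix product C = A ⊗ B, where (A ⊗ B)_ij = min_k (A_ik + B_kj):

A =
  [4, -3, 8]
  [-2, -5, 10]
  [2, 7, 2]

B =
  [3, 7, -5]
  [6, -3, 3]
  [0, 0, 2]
A ⊗ B =
  [3, -6, -1]
  [1, -8, -7]
  [2, 2, -3]

Apply the min-plus product entry-by-entry:
  C[0][0] = min over k of (A[0][0] + B[0][0] = 4 + 3 = 7, A[0][1] + B[1][0] = -3 + 6 = 3, A[0][2] + B[2][0] = 8 + 0 = 8) = 3 (attained at k = 1)
  C[0][1] = min over k of (A[0][0] + B[0][1] = 4 + 7 = 11, A[0][1] + B[1][1] = -3 + -3 = -6, A[0][2] + B[2][1] = 8 + 0 = 8) = -6 (attained at k = 1)
  C[0][2] = min over k of (A[0][0] + B[0][2] = 4 + -5 = -1, A[0][1] + B[1][2] = -3 + 3 = 0, A[0][2] + B[2][2] = 8 + 2 = 10) = -1 (attained at k = 0)
  C[1][0] = min over k of (A[1][0] + B[0][0] = -2 + 3 = 1, A[1][1] + B[1][0] = -5 + 6 = 1, A[1][2] + B[2][0] = 10 + 0 = 10) = 1 (attained at k = 0)
  C[1][1] = min over k of (A[1][0] + B[0][1] = -2 + 7 = 5, A[1][1] + B[1][1] = -5 + -3 = -8, A[1][2] + B[2][1] = 10 + 0 = 10) = -8 (attained at k = 1)
  C[1][2] = min over k of (A[1][0] + B[0][2] = -2 + -5 = -7, A[1][1] + B[1][2] = -5 + 3 = -2, A[1][2] + B[2][2] = 10 + 2 = 12) = -7 (attained at k = 0)
  C[2][0] = min over k of (A[2][0] + B[0][0] = 2 + 3 = 5, A[2][1] + B[1][0] = 7 + 6 = 13, A[2][2] + B[2][0] = 2 + 0 = 2) = 2 (attained at k = 2)
  C[2][1] = min over k of (A[2][0] + B[0][1] = 2 + 7 = 9, A[2][1] + B[1][1] = 7 + -3 = 4, A[2][2] + B[2][1] = 2 + 0 = 2) = 2 (attained at k = 2)
  C[2][2] = min over k of (A[2][0] + B[0][2] = 2 + -5 = -3, A[2][1] + B[1][2] = 7 + 3 = 10, A[2][2] + B[2][2] = 2 + 2 = 4) = -3 (attained at k = 0)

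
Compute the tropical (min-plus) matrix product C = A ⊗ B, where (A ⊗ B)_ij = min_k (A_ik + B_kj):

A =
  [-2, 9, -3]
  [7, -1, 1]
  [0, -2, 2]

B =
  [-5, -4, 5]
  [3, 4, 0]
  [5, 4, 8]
A ⊗ B =
  [-7, -6, 3]
  [2, 3, -1]
  [-5, -4, -2]

Apply the min-plus product entry-by-entry:
  C[0][0] = min over k of (A[0][0] + B[0][0] = -2 + -5 = -7, A[0][1] + B[1][0] = 9 + 3 = 12, A[0][2] + B[2][0] = -3 + 5 = 2) = -7 (attained at k = 0)
  C[0][1] = min over k of (A[0][0] + B[0][1] = -2 + -4 = -6, A[0][1] + B[1][1] = 9 + 4 = 13, A[0][2] + B[2][1] = -3 + 4 = 1) = -6 (attained at k = 0)
  C[0][2] = min over k of (A[0][0] + B[0][2] = -2 + 5 = 3, A[0][1] + B[1][2] = 9 + 0 = 9, A[0][2] + B[2][2] = -3 + 8 = 5) = 3 (attained at k = 0)
  C[1][0] = min over k of (A[1][0] + B[0][0] = 7 + -5 = 2, A[1][1] + B[1][0] = -1 + 3 = 2, A[1][2] + B[2][0] = 1 + 5 = 6) = 2 (attained at k = 0)
  C[1][1] = min over k of (A[1][0] + B[0][1] = 7 + -4 = 3, A[1][1] + B[1][1] = -1 + 4 = 3, A[1][2] + B[2][1] = 1 + 4 = 5) = 3 (attained at k = 0)
  C[1][2] = min over k of (A[1][0] + B[0][2] = 7 + 5 = 12, A[1][1] + B[1][2] = -1 + 0 = -1, A[1][2] + B[2][2] = 1 + 8 = 9) = -1 (attained at k = 1)
  C[2][0] = min over k of (A[2][0] + B[0][0] = 0 + -5 = -5, A[2][1] + B[1][0] = -2 + 3 = 1, A[2][2] + B[2][0] = 2 + 5 = 7) = -5 (attained at k = 0)
  C[2][1] = min over k of (A[2][0] + B[0][1] = 0 + -4 = -4, A[2][1] + B[1][1] = -2 + 4 = 2, A[2][2] + B[2][1] = 2 + 4 = 6) = -4 (attained at k = 0)
  C[2][2] = min over k of (A[2][0] + B[0][2] = 0 + 5 = 5, A[2][1] + B[1][2] = -2 + 0 = -2, A[2][2] + B[2][2] = 2 + 8 = 10) = -2 (attained at k = 1)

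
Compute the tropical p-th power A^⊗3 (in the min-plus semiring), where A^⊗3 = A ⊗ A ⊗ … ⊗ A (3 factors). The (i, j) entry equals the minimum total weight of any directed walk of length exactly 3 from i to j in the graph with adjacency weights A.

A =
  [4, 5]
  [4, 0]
A^⊗3 =
  [9, 5]
  [4, 0]

Each entry (A^⊗3)_ij equals the minimum over all length-3 walks i = v_0 → v_1 → … → v_3 = j of Σ_t A[v_t][v_{t+1}]. For example, for (i, j) = (0, 1) we minimise over 4 possible intermediate vertex sequences; the minimum is 5, attained along the walk 0 → 1 → 1 → 1.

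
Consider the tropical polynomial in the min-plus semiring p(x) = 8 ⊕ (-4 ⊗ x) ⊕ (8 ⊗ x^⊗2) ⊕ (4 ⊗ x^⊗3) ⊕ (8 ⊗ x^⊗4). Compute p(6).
p(6) = 2

A tropical monomial a ⊗ x^⊗i evaluates to a + i · x. Evaluating each term at x = 6:
  Term 0 contributes 8 + 0 · 6 = 8
  Term 1 contributes -4 + 1 · 6 = 2
  Term 2 contributes 8 + 2 · 6 = 20
  Term 3 contributes 4 + 3 · 6 = 22
  Term 4 contributes 8 + 4 · 6 = 32
p(6) = ⊕ of these = min[8, 2, 20, 22, 32] = 2.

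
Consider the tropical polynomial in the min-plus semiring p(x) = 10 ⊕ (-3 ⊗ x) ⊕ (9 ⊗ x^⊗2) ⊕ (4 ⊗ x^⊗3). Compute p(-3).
p(-3) = -6

A tropical monomial a ⊗ x^⊗i evaluates to a + i · x. Evaluating each term at x = -3:
  Term 0 contributes 10 + 0 · -3 = 10
  Term 1 contributes -3 + 1 · -3 = -6
  Term 2 contributes 9 + 2 · -3 = 3
  Term 3 contributes 4 + 3 · -3 = -5
p(-3) = ⊕ of these = min[10, -6, 3, -5] = -6.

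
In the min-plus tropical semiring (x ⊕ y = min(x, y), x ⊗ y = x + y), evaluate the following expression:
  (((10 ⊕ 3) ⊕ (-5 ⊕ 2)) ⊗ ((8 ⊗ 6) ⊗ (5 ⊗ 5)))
(((10 ⊕ 3) ⊕ (-5 ⊕ 2)) ⊗ ((8 ⊗ 6) ⊗ (5 ⊗ 5))) = 19

Expand innermost to outermost. Recall ⊕ takes the minimum of its arguments and ⊗ takes their sum. Working out the expression (((10 ⊕ 3) ⊕ (-5 ⊕ 2)) ⊗ ((8 ⊗ 6) ⊗ (5 ⊗ 5))) gives 19.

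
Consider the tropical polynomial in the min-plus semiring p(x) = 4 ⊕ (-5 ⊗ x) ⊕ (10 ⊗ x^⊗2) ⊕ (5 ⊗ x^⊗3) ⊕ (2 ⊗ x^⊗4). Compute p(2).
p(2) = -3

A tropical monomial a ⊗ x^⊗i evaluates to a + i · x. Evaluating each term at x = 2:
  Term 0 contributes 4 + 0 · 2 = 4
  Term 1 contributes -5 + 1 · 2 = -3
  Term 2 contributes 10 + 2 · 2 = 14
  Term 3 contributes 5 + 3 · 2 = 11
  Term 4 contributes 2 + 4 · 2 = 10
p(2) = ⊕ of these = min[4, -3, 14, 11, 10] = -3.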